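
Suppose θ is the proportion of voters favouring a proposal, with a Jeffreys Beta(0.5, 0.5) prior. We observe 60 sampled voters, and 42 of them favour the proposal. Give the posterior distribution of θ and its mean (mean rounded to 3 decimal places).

Posterior: Beta(42.5, 18.5); mean ≈ 0.697

Observing 42 successes and 18 failures updates Beta(0.5, 0.5) by adding the success and failure counts to the two shape parameters: α = 0.5+42 = 42.5, β = 0.5+18 = 18.5.
E[θ | data] = 42.5/(42.5+18.5) = 0.697.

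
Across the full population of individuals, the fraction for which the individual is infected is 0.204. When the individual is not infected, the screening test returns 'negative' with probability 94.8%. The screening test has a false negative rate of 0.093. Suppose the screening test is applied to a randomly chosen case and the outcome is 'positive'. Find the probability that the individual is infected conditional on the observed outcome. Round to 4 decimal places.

P(H | E) ≈ 0.8172

Let H be the event that the individual is infected. P(H) = 0.204, so P(¬H) = 0.796. With E the 'positive' result, P(E|H) = 0.907 and P(E|¬H) = 0.052.
P(E) = 0.907·0.204 + 0.052·0.796 = 0.18503 + 0.041392 = 0.22642.
By Bayes' theorem, P(H|E) = 0.18503 / 0.22642 = 0.8172.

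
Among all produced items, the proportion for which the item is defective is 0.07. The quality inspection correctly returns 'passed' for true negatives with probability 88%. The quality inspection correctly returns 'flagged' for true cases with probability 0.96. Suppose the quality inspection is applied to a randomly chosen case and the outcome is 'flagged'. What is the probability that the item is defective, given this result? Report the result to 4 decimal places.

P(H | E) ≈ 0.3758

Let H be the event that the item is defective. P(H) = 0.07, so P(¬H) = 0.93. With E the 'flagged' result, P(E|H) = 0.96 and P(E|¬H) = 0.12.
P(E) = 0.96·0.07 + 0.12·0.93 = 0.067200 + 0.11160 = 0.17880.
By Bayes' theorem, P(H|E) = 0.067200 / 0.17880 = 0.3758.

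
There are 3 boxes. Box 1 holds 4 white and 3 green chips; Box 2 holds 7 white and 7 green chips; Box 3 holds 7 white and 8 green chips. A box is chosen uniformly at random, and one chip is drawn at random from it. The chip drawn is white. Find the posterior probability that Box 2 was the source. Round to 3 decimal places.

P(white|Box 1) = 0.5714; P(white|Box 2) = 0.5; P(white|Box 3) = 0.4667.
Prior × likelihood for each source: 0.333333·0.5714=0.1905, 0.333333·0.5=0.1667, 0.333333·0.4667=0.1556. Summing gives P(white) = 0.51270.
P(Box 2 | white) = 0.1667 / 0.51270 = 0.325.

Posterior probability ≈ 0.325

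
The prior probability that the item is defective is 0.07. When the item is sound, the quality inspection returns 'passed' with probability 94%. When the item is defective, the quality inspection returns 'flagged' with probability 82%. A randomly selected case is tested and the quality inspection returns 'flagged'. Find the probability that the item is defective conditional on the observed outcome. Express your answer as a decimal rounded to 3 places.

P(H | E) ≈ 0.507

Let H be the event that the item is defective. P(H) = 0.07, so P(¬H) = 0.93. With E the 'flagged' result, P(E|H) = 0.82 and P(E|¬H) = 0.06.
P(E) = 0.82·0.07 + 0.06·0.93 = 0.057400 + 0.055800 = 0.11320.
By Bayes' theorem, P(H|E) = 0.057400 / 0.11320 = 0.507.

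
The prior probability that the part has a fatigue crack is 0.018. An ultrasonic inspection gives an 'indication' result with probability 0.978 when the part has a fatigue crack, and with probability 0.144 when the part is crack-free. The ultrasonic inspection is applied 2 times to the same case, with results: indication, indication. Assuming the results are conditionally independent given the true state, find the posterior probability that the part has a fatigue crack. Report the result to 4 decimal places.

Posterior P(H) ≈ 0.4581

With H the event that the part has a fatigue crack, the joint likelihood of the observed sequence is P(data|H) = 0.978·0.978 = 0.95648 and P(data|¬H) = 0.144·0.144 = 0.020736.
Bayes: P(H|data) = 0.018·0.95648 / (0.018·0.95648 + 0.982·0.020736) = 0.017217/0.037579 = 0.4581.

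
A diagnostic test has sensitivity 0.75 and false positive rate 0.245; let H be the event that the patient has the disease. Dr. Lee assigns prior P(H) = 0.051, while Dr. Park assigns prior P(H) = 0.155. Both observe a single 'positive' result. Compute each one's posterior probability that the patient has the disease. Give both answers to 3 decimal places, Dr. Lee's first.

Dr. Lee: 0.141; Dr. Park: 0.360

The likelihood ratio for a 'positive' result is 0.75/0.245 = 3.0612.
Dr. Lee: prior odds 0.051/0.949 = 0.053741; posterior odds 0.16451; posterior probability 0.141.
Dr. Park: prior odds 0.155/0.845 = 0.18343; posterior odds 0.56153; posterior probability 0.360.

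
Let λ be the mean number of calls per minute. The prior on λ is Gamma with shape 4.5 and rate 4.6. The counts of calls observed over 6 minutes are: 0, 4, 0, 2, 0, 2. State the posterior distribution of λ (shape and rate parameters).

Posterior: Gamma(shape=12.5, rate=10.6)

The Poisson likelihood adds the total count to the shape and the number of exposure periods to the rate. Here ∑xᵢ = 8 and n = 6, so shape 4.5→12.5 and rate 4.6→10.6.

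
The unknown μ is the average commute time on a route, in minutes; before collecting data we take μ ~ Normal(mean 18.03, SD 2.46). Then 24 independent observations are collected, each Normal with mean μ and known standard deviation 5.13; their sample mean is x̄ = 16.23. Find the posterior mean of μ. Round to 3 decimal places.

Posterior mean ≈ 16.506

Prior precision 1/τ₀² = 1/2.46² = 0.165246; data precision n/σ² = 24/5.13² = 0.911962.
Posterior precision = 0.165246 + 0.911962 = 1.07721.
Posterior mean = (0.165246·18.03 + 0.911962·16.23) / 1.07721 = 16.506.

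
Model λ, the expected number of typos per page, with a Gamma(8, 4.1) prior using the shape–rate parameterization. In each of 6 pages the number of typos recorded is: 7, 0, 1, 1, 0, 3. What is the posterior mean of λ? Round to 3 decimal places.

The Poisson likelihood adds the total count to the shape and the number of exposure periods to the rate. Here ∑xᵢ = 12 and n = 6, so shape 8→20 and rate 4.1→10.1.
E[λ | data] = 20/10.1 = 1.980.

Posterior mean ≈ 1.980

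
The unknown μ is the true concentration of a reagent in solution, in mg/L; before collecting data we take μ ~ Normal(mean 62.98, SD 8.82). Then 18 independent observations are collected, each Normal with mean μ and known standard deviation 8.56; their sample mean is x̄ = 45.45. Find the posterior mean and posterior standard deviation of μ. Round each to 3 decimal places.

Prior precision 1/τ₀² = 1/8.82² = 0.0128547; data precision n/σ² = 18/8.56² = 0.245655.
Posterior precision = 0.0128547 + 0.245655 = 0.258509, giving posterior SD = 1/√0.258509 = 1.967.
Posterior mean = (0.0128547·62.98 + 0.245655·45.45) / 0.258509 = 46.322.

Posterior mean ≈ 46.322; posterior SD ≈ 1.967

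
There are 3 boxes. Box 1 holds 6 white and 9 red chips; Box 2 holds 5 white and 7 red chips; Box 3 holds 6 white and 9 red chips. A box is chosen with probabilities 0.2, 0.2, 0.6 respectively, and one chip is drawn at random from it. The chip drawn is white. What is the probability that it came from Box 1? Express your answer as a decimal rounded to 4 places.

Tabulate prior·likelihood by source: [1] prior 0.2, lik 0.4, product 0.08000; [2] prior 0.2, lik 0.4167, product 0.08333; [3] prior 0.6, lik 0.4, product 0.2400.
Normalizing constant = 0.40333; the posterior for Box 1 is its product over the sum, 0.08000/0.40333 = 0.1983.

Posterior probability ≈ 0.1983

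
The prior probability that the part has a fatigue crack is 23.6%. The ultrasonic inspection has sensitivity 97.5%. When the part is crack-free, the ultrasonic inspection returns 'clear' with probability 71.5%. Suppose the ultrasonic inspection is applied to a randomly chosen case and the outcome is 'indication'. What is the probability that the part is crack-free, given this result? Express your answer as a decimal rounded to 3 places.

Let H be the event that the part has a fatigue crack. P(H) = 0.236, so P(¬H) = 0.764. With E the 'indication' result, P(E|H) = 0.975 and P(E|¬H) = 0.285.
P(E) = 0.975·0.236 + 0.285·0.764 = 0.23010 + 0.21774 = 0.44784.
By Bayes' theorem, P(H|E) = 0.23010 / 0.44784 = 0.514. Hence P(¬H|E) = 1 − 0.514 = 0.486.

P(¬H | E) ≈ 0.486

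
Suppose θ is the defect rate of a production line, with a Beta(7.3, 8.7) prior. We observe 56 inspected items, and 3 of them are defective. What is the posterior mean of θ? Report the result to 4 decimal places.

The binomial likelihood is conjugate to the Beta prior: with 3 successes and 53 failures, the posterior is Beta(7.3+3, 8.7+53) = Beta(10.3, 61.7).
Posterior mean = α/(α+β) = 10.3/72 = 0.1431.

Posterior mean ≈ 0.1431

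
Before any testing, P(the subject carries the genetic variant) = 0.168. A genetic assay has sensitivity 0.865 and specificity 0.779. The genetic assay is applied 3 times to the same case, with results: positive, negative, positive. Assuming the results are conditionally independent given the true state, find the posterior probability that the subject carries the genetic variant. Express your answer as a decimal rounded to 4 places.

With H the event that the subject carries the genetic variant, the joint likelihood of the observed sequence is P(data|H) = 0.865·0.135·0.865 = 0.10101 and P(data|¬H) = 0.221·0.779·0.221 = 0.038047.
Bayes: P(H|data) = 0.168·0.10101 / (0.168·0.10101 + 0.832·0.038047) = 0.016970/0.048625 = 0.3490.

Posterior P(H) ≈ 0.3490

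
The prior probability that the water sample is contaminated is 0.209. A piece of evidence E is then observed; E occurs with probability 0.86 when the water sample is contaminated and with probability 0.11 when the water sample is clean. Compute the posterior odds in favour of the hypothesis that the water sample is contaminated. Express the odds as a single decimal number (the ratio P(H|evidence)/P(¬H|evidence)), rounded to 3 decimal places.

Prior odds = 0.209/(1−0.209) = 0.26422. In log-odds, ln(0.26422) = -1.3310.
Add log likelihood ratio: ln(7.8182) = 2.0565.
Posterior log-odds = 0.72549, so posterior odds = exp(0.72549) = 2.0657.

Posterior odds ≈ 2.066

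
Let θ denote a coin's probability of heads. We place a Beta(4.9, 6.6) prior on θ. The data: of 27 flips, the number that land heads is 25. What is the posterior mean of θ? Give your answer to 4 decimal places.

Posterior mean ≈ 0.7766

The binomial likelihood is conjugate to the Beta prior: with 25 successes and 2 failures, the posterior is Beta(4.9+25, 6.6+2) = Beta(29.9, 8.6).
E[θ | data] = 29.9/(29.9+8.6) = 0.7766.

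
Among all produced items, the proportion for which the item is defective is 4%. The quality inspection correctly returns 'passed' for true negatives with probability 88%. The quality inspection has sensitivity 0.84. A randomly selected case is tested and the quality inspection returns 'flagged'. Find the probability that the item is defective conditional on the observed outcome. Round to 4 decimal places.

P(H | E) ≈ 0.2258

Write H for 'the item is defective'. Prior odds H:¬H = 0.04/0.96 = 0.041667. For the 'flagged' outcome, the likelihood ratio is 0.84/0.12 = 7.0000.
Posterior odds = 0.041667 × 7.0000 = 0.29167, so P(H|E) = 0.29167/(1+0.29167) = 0.2258.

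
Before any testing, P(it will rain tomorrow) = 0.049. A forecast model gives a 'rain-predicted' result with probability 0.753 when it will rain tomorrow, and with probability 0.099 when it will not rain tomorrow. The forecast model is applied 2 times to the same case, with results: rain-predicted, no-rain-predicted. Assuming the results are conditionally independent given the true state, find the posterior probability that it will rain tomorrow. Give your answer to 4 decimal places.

Posterior P(H) ≈ 0.0970

With H the event that it will rain tomorrow, the joint likelihood of the observed sequence is P(data|H) = 0.753·0.247 = 0.18599 and P(data|¬H) = 0.099·0.901 = 0.089199.
Bayes: P(H|data) = 0.049·0.18599 / (0.049·0.18599 + 0.951·0.089199) = 0.0091136/0.093942 = 0.0970.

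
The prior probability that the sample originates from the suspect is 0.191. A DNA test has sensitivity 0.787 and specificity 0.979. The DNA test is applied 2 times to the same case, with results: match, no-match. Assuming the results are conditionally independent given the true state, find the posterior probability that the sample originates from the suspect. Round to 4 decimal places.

Posterior P(H) ≈ 0.6581

Let H be the event that the sample originates from the suspect; start with P(H) = 0.191. P('match'|H) = 0.787, P('match'|¬H) = 0.021.
Update on result 1 ('match'): P(H) ← 0.787·0.1910 / (0.787·0.1910 + 0.021·0.8090) = 0.15032/0.16731 = 0.8985.
Update on result 2 ('no-match'): P(H) ← 0.213·0.8985 / (0.213·0.8985 + 0.979·0.1015) = 0.19137/0.29078 = 0.6581.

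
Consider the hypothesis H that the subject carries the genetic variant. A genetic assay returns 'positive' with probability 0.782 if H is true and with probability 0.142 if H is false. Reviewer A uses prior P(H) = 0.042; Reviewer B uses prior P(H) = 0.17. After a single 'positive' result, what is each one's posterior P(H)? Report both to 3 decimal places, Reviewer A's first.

Reviewer A: 0.194; Reviewer B: 0.530

P('+'|H) = 0.782, P('+'|¬H) = 0.142.
Reviewer A: numerator 0.782·0.042 = 0.032844; evidence = 0.032844+0.142·0.958 = 0.16888; posterior = 0.194.
Reviewer B: numerator 0.782·0.17 = 0.13294; evidence = 0.13294+0.142·0.83 = 0.25080; posterior = 0.530.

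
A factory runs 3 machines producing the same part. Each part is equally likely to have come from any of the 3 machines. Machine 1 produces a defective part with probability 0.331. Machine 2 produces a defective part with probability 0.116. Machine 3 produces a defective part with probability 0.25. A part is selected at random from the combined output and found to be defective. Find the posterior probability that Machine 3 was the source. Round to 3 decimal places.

Posterior probability ≈ 0.359

P(defective|M1) = 0.331; P(defective|M2) = 0.116; P(defective|M3) = 0.25.
Prior × likelihood for each source: 0.333333·0.331=0.1103, 0.333333·0.116=0.03867, 0.333333·0.25=0.08333. Summing gives P(defective) = 0.23233.
P(Machine 3 | defective) = 0.08333 / 0.23233 = 0.359.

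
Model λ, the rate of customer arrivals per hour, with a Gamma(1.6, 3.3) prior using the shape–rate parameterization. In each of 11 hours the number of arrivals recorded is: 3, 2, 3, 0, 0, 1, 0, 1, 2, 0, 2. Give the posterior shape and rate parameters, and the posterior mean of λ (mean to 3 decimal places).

The Poisson likelihood adds the total count to the shape and the number of exposure periods to the rate. Here ∑xᵢ = 14 and n = 11, so shape 1.6→15.6 and rate 3.3→14.3.
E[λ | data] = 15.6/14.3 = 1.091.

Posterior: Gamma(shape=15.6, rate=14.3); mean ≈ 1.091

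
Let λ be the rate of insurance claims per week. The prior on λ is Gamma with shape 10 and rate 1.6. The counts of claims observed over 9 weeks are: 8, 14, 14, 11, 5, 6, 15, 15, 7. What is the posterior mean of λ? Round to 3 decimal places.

Posterior mean ≈ 9.906

The Poisson likelihood adds the total count to the shape and the number of exposure periods to the rate. Here ∑xᵢ = 95 and n = 9, so shape 10→105 and rate 1.6→10.6.
E[λ | data] = 105/10.6 = 9.906.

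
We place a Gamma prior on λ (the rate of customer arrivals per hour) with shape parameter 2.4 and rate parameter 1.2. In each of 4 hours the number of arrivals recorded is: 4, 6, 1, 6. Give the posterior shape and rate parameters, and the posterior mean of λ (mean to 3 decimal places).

Posterior: Gamma(shape=19.4, rate=5.2); mean ≈ 3.731

The Poisson likelihood adds the total count to the shape and the number of exposure periods to the rate. Here ∑xᵢ = 17 and n = 4, so shape 2.4→19.4 and rate 1.2→5.2.
E[λ | data] = 19.4/5.2 = 3.731.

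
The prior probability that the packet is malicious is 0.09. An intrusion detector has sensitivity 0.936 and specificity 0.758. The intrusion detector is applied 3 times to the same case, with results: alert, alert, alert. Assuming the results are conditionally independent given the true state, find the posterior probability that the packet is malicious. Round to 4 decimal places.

Let H be the event that the packet is malicious; start with P(H) = 0.09. P('alert'|H) = 0.936, P('alert'|¬H) = 0.242.
Update on result 1 ('alert'): P(H) ← 0.936·0.0900 / (0.936·0.0900 + 0.242·0.9100) = 0.084240/0.30446 = 0.2767.
Update on result 2 ('alert'): P(H) ← 0.936·0.2767 / (0.936·0.2767 + 0.242·0.7233) = 0.25898/0.43402 = 0.5967.
Update on result 3 ('alert'): P(H) ← 0.936·0.5967 / (0.936·0.5967 + 0.242·0.4033) = 0.55851/0.65611 = 0.8512.

Posterior P(H) ≈ 0.8512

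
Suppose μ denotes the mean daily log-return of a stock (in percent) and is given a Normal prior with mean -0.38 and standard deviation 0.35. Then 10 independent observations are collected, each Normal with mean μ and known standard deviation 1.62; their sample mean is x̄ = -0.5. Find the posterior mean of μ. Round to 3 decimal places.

Posterior mean ≈ -0.418

Prior precision 1/τ₀² = 1/0.35² = 8.16327; data precision n/σ² = 10/1.62² = 3.81039.
Posterior precision = 8.16327 + 3.81039 = 11.9737.
Posterior mean = (8.16327·-0.38 + 3.81039·-0.5) / 11.9737 = -0.418.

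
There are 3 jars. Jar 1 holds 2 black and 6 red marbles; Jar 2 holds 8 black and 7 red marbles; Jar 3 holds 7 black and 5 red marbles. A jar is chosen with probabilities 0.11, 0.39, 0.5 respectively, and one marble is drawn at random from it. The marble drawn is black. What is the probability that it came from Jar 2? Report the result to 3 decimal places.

P(black|Jar 1) = 0.25; P(black|Jar 2) = 0.5333; P(black|Jar 3) = 0.5833.
Prior × likelihood for each source: 0.11·0.25=0.02750, 0.39·0.5333=0.2080, 0.5·0.5833=0.2917. Summing gives P(black) = 0.52717.
P(Jar 2 | black) = 0.2080 / 0.52717 = 0.395.

Posterior probability ≈ 0.395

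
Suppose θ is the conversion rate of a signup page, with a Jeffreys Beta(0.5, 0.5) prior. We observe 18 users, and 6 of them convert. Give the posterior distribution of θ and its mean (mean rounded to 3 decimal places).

Observing 6 successes and 12 failures updates Beta(0.5, 0.5) by adding the success and failure counts to the two shape parameters: α = 0.5+6 = 6.5, β = 0.5+12 = 12.5.
Posterior mean = α/(α+β) = 6.5/19 = 0.342.

Posterior: Beta(6.5, 12.5); mean ≈ 0.342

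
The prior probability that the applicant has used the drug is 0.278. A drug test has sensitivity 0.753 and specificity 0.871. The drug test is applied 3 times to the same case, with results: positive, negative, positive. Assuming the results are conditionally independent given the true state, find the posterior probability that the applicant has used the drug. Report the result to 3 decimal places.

Let H be the event that the applicant has used the drug; start with P(H) = 0.278. P('positive'|H) = 0.753, P('positive'|¬H) = 0.129.
Update on result 1 ('positive'): P(H) ← 0.753·0.2780 / (0.753·0.2780 + 0.129·0.7220) = 0.20933/0.30247 = 0.6921.
Update on result 2 ('negative'): P(H) ← 0.247·0.6921 / (0.247·0.6921 + 0.871·0.3079) = 0.17094/0.43914 = 0.3893.
Update on result 3 ('positive'): P(H) ← 0.753·0.3893 / (0.753·0.3893 + 0.129·0.6107) = 0.29312/0.37190 = 0.7882.

Posterior P(H) ≈ 0.788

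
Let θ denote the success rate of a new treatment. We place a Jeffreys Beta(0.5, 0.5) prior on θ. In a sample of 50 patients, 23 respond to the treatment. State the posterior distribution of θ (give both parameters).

Posterior: Beta(23.5, 27.5)

The binomial likelihood is conjugate to the Beta prior: with 23 successes and 27 failures, the posterior is Beta(0.5+23, 0.5+27) = Beta(23.5, 27.5).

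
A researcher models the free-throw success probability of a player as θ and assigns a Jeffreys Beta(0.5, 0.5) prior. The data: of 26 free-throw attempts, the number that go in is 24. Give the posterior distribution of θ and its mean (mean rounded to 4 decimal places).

Observing 24 successes and 2 failures updates Beta(0.5, 0.5) by adding the success and failure counts to the two shape parameters: α = 0.5+24 = 24.5, β = 0.5+2 = 2.5.
Posterior mean = α/(α+β) = 24.5/27 = 0.9074.

Posterior: Beta(24.5, 2.5); mean ≈ 0.9074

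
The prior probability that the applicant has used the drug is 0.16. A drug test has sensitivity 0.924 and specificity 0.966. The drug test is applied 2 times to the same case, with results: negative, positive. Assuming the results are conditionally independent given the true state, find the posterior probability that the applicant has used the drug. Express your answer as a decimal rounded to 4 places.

Posterior P(H) ≈ 0.2894

Let H be the event that the applicant has used the drug; start with P(H) = 0.16. P('positive'|H) = 0.924, P('positive'|¬H) = 0.034.
Update on result 1 ('negative'): P(H) ← 0.076·0.1600 / (0.076·0.1600 + 0.966·0.8400) = 0.012160/0.82360 = 0.0148.
Update on result 2 ('positive'): P(H) ← 0.924·0.0148 / (0.924·0.0148 + 0.034·0.9852) = 0.013642/0.047140 = 0.2894.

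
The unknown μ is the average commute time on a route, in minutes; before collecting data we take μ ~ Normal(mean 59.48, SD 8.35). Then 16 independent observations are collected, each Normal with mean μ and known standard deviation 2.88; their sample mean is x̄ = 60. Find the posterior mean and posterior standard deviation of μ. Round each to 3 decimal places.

Posterior mean ≈ 59.996; posterior SD ≈ 0.717

Prior precision 1/τ₀² = 1/8.35² = 0.0143426; data precision n/σ² = 16/2.88² = 1.92901.
Posterior precision = 0.0143426 + 1.92901 = 1.94335, giving posterior SD = 1/√1.94335 = 0.717.
Posterior mean = (0.0143426·59.48 + 1.92901·60) / 1.94335 = 59.996.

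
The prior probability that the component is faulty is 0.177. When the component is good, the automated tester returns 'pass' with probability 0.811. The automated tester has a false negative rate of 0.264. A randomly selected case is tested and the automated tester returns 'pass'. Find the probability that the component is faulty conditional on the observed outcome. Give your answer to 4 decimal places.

P(H | E) ≈ 0.0654

Let H be the event that the component is faulty. P(H) = 0.177, so P(¬H) = 0.823. With E the 'pass' result, P(E|H) = 0.264 and P(E|¬H) = 0.811.
P(E) = 0.264·0.177 + 0.811·0.823 = 0.046728 + 0.66745 = 0.71418.
By Bayes' theorem, P(H|E) = 0.046728 / 0.71418 = 0.0654.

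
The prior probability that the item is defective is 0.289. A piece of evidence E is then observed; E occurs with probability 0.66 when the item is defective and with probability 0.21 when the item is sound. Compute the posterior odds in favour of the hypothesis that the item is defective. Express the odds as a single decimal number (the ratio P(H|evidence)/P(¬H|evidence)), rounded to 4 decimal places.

Posterior odds ≈ 1.2775

Prior odds = 0.289/(1−0.289) = 0.40647.
Likelihood ratio for E = 0.66/0.21 = 3.1429.
Posterior odds = prior odds × LR = 1.2775.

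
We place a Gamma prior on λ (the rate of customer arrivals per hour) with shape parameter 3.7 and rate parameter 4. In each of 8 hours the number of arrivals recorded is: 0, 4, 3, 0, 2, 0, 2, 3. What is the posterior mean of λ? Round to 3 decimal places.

Posterior mean ≈ 1.475

Total count ∑xᵢ = 14 over n = 8 hours.
Gamma is conjugate to the Poisson likelihood: posterior is Gamma(shape = 3.7+14 = 17.7, rate = 4+8 = 12).
E[λ | data] = 17.7/12 = 1.475.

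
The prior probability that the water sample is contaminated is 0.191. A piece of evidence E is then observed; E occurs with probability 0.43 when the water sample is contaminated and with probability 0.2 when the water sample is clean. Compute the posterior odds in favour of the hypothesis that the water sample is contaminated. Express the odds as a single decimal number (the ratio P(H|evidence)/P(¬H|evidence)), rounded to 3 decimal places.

Prior odds = 0.191/(1−0.191) = 0.23609. In log-odds, ln(0.23609) = -1.4435.
Add log likelihood ratio: ln(2.1500) = 0.76547.
Posterior log-odds = -0.67806, so posterior odds = exp(-0.67806) = 0.50760.

Posterior odds ≈ 0.508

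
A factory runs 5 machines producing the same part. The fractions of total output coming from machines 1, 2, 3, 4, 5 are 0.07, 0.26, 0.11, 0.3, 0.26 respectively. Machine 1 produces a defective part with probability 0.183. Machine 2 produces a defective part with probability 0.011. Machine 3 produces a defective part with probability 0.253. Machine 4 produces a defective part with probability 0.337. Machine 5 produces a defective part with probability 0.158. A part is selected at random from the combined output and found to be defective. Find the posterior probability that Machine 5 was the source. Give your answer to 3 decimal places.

P(defective|M1) = 0.183; P(defective|M2) = 0.011; P(defective|M3) = 0.253; P(defective|M4) = 0.337; P(defective|M5) = 0.158.
Prior × likelihood for each source: 0.07·0.183=0.01281, 0.26·0.011=0.002860, 0.11·0.253=0.02783, 0.3·0.337=0.1011, 0.26·0.158=0.04108. Summing gives P(defective) = 0.18568.
P(Machine 5 | defective) = 0.04108 / 0.18568 = 0.221.

Posterior probability ≈ 0.221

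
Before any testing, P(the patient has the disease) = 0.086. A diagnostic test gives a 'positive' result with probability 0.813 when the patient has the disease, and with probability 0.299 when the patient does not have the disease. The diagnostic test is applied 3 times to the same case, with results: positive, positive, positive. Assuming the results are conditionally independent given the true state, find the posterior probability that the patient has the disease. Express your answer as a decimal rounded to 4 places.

Let H be the event that the patient has the disease; start with P(H) = 0.086. P('positive'|H) = 0.813, P('positive'|¬H) = 0.299.
Update on result 1 ('positive'): P(H) ← 0.813·0.0860 / (0.813·0.0860 + 0.299·0.9140) = 0.069918/0.34320 = 0.2037.
Update on result 2 ('positive'): P(H) ← 0.813·0.2037 / (0.813·0.2037 + 0.299·0.7963) = 0.16563/0.40371 = 0.4103.
Update on result 3 ('positive'): P(H) ← 0.813·0.4103 / (0.813·0.4103 + 0.299·0.5897) = 0.33354/0.50987 = 0.6542.

Posterior P(H) ≈ 0.6542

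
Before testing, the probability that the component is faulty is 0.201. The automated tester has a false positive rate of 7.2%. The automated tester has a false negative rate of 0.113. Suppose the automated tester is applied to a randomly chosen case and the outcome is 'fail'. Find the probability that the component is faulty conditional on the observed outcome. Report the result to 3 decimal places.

P(H | E) ≈ 0.756

Write H for 'the component is faulty'. Prior odds H:¬H = 0.201/0.799 = 0.25156. For the 'fail' outcome, the likelihood ratio is 0.887/0.072 = 12.319.
Posterior odds = 0.25156 × 12.319 = 3.0991, so P(H|E) = 3.0991/(1+3.0991) = 0.756.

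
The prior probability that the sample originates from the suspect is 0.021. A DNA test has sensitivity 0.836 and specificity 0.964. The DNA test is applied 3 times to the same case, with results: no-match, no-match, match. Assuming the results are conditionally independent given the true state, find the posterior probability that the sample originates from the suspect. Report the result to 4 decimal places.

Posterior P(H) ≈ 0.0142

Let H be the event that the sample originates from the suspect; start with P(H) = 0.021. P('match'|H) = 0.836, P('match'|¬H) = 0.036.
Update on result 1 ('no-match'): P(H) ← 0.164·0.0210 / (0.164·0.0210 + 0.964·0.9790) = 0.0034440/0.94720 = 0.0036.
Update on result 2 ('no-match'): P(H) ← 0.164·0.0036 / (0.164·0.0036 + 0.964·0.9964) = 0.00059630/0.96109 = 0.0006.
Update on result 3 ('match'): P(H) ← 0.836·0.0006 / (0.836·0.0006 + 0.036·0.9994) = 0.00051869/0.036496 = 0.0142.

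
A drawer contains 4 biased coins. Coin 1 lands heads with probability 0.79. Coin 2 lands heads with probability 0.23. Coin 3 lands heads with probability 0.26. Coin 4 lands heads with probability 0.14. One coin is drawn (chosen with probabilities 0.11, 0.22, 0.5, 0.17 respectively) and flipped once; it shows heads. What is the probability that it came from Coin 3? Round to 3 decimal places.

P(heads|C1) = 0.79; P(heads|C2) = 0.23; P(heads|C3) = 0.26; P(heads|C4) = 0.14.
Prior × likelihood for each source: 0.11·0.79=0.08690, 0.22·0.23=0.05060, 0.5·0.26=0.1300, 0.17·0.14=0.02380. Summing gives P(heads) = 0.29130.
P(Coin 3 | heads) = 0.1300 / 0.29130 = 0.446.

Posterior probability ≈ 0.446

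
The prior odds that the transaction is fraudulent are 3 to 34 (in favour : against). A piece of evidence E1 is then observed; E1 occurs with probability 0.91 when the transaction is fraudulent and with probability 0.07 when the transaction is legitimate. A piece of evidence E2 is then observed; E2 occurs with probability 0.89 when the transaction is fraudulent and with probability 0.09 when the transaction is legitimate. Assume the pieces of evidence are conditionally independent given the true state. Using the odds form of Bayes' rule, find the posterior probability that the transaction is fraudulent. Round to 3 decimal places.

Prior odds = 3/34 = 0.088235. In log-odds, ln(0.088235) = -2.4277.
Add log likelihood ratios: ln(13.000) + ln(9.8889) = 4.8564.
Posterior log-odds = 2.4286, so posterior odds = exp(2.4286) = 11.343. Converting, P(H|E) = 11.343/12.343 = 0.919.

Posterior probability ≈ 0.919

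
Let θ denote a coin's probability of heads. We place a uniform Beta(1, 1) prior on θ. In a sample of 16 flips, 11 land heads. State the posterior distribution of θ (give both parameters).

Observing 11 successes and 5 failures updates Beta(1, 1) by adding the success and failure counts to the two shape parameters: α = 1+11 = 12, β = 1+5 = 6.

Posterior: Beta(12, 6)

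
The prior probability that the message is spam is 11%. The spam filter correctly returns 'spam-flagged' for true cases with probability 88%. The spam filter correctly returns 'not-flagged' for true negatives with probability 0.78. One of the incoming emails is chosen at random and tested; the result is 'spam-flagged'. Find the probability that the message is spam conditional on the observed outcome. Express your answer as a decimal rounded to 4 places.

P(H | E) ≈ 0.3308

Let H be the event that the message is spam. P(H) = 0.11, so P(¬H) = 0.89. With E the 'spam-flagged' result, P(E|H) = 0.88 and P(E|¬H) = 0.22.
P(E) = 0.88·0.11 + 0.22·0.89 = 0.096800 + 0.19580 = 0.29260.
By Bayes' theorem, P(H|E) = 0.096800 / 0.29260 = 0.3308.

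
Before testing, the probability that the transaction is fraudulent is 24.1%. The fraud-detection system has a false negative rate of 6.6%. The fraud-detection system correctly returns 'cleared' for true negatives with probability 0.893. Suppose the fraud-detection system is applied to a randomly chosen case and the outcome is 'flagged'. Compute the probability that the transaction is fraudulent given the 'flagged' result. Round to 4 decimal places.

P(H | E) ≈ 0.7349

Let H be the event that the transaction is fraudulent. P(H) = 0.241, so P(¬H) = 0.759. With E the 'flagged' result, P(E|H) = 0.934 and P(E|¬H) = 0.107.
P(E) = 0.934·0.241 + 0.107·0.759 = 0.22509 + 0.081213 = 0.30631.
By Bayes' theorem, P(H|E) = 0.22509 / 0.30631 = 0.7349.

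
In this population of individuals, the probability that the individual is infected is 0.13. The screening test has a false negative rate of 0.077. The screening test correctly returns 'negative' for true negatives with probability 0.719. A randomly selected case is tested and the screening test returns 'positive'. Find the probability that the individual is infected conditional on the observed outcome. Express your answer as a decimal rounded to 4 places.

P(H | E) ≈ 0.3292

Let H be the event that the individual is infected. P(H) = 0.13, so P(¬H) = 0.87. With E the 'positive' result, P(E|H) = 0.923 and P(E|¬H) = 0.281.
P(E) = 0.923·0.13 + 0.281·0.87 = 0.11999 + 0.24447 = 0.36446.
By Bayes' theorem, P(H|E) = 0.11999 / 0.36446 = 0.3292.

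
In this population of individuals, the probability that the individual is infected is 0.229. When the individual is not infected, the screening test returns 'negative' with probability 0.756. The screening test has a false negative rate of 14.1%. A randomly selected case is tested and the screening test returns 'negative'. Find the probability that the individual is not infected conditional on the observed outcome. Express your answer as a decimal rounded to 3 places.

Write H for 'the individual is infected'. Prior odds H:¬H = 0.229/0.771 = 0.29702. For the 'negative' outcome, the likelihood ratio is 0.141/0.756 = 0.18651.
Posterior odds = 0.29702 × 0.18651 = 0.055396, so P(H|E) = 0.055396/(1+0.055396) = 0.052. Then P(¬H|E) = 1 − 0.052 = 0.948.

P(¬H | E) ≈ 0.948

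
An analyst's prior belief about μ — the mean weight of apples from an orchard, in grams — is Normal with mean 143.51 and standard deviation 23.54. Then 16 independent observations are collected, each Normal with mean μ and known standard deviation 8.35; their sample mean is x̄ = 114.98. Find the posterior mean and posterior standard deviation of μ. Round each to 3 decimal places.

With known σ, the Normal prior is conjugate. Weight on the data is w = (n/σ²)/(n/σ² + 1/τ₀²) = 0.229481/(0.229481+0.00180463) = 0.99220.
Posterior mean = w·x̄ + (1−w)·μ₀ = 0.99220·114.98 + 0.0078026·143.51 = 115.203. Posterior variance = 1/(0.229481+0.00180463) = 4.32366, so SD = 2.079.

Posterior mean ≈ 115.203; posterior SD ≈ 2.079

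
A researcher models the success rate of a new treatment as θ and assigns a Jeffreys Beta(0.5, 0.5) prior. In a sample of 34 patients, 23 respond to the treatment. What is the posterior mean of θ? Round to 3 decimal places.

Posterior mean ≈ 0.671

Observing 23 successes and 11 failures updates Beta(0.5, 0.5) by adding the success and failure counts to the two shape parameters: α = 0.5+23 = 23.5, β = 0.5+11 = 11.5.
Posterior mean = α/(α+β) = 23.5/35 = 0.671.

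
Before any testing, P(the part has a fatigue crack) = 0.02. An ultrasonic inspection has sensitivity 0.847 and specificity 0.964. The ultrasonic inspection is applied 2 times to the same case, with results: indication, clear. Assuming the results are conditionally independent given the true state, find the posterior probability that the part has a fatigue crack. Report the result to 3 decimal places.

Posterior P(H) ≈ 0.071

With H the event that the part has a fatigue crack, the joint likelihood of the observed sequence is P(data|H) = 0.847·0.153 = 0.12959 and P(data|¬H) = 0.036·0.964 = 0.034704.
Bayes: P(H|data) = 0.02·0.12959 / (0.02·0.12959 + 0.98·0.034704) = 0.0025918/0.036602 = 0.0708.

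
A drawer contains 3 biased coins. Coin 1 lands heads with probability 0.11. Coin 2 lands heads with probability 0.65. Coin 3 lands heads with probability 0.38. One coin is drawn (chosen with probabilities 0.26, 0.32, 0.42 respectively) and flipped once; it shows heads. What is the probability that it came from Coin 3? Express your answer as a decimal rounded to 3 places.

P(heads|C1) = 0.11; P(heads|C2) = 0.65; P(heads|C3) = 0.38.
Prior × likelihood for each source: 0.26·0.11=0.02860, 0.32·0.65=0.2080, 0.42·0.38=0.1596. Summing gives P(heads) = 0.39620.
P(Coin 3 | heads) = 0.1596 / 0.39620 = 0.403.

Posterior probability ≈ 0.403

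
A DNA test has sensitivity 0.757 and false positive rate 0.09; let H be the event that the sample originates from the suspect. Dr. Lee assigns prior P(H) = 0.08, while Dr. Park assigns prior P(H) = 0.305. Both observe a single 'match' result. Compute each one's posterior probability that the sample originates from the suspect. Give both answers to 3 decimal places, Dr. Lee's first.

Dr. Lee: 0.422; Dr. Park: 0.787

The likelihood ratio for a 'match' result is 0.757/0.09 = 8.4111.
Dr. Lee: prior odds 0.08/0.92 = 0.086957; posterior odds 0.73140; posterior probability 0.422.
Dr. Park: prior odds 0.305/0.695 = 0.43885; posterior odds 3.6912; posterior probability 0.787.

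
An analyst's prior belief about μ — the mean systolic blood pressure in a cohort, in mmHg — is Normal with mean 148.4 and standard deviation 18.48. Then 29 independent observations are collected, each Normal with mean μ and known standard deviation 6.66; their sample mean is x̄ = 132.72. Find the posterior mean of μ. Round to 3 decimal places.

With known σ, the Normal prior is conjugate. Weight on the data is w = (n/σ²)/(n/σ² + 1/τ₀²) = 0.653807/(0.653807+0.00292817) = 0.99554.
Posterior mean = w·x̄ + (1−w)·μ₀ = 0.99554·132.72 + 0.0044587·148.4 = 132.790.

Posterior mean ≈ 132.790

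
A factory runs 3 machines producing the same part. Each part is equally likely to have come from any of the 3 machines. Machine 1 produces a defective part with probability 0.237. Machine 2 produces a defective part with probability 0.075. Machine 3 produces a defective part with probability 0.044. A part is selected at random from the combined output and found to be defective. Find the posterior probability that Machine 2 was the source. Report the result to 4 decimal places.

Tabulate prior·likelihood by source: [1] prior 0.333333, lik 0.237, product 0.07900; [2] prior 0.333333, lik 0.075, product 0.02500; [3] prior 0.333333, lik 0.044, product 0.01467.
Normalizing constant = 0.11867; the posterior for Machine 2 is its product over the sum, 0.02500/0.11867 = 0.2107.

Posterior probability ≈ 0.2107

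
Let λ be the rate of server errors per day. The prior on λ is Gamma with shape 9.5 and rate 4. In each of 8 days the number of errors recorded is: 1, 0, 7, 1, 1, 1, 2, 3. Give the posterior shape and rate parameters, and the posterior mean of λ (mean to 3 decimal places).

Total count ∑xᵢ = 16 over n = 8 days.
Gamma is conjugate to the Poisson likelihood: posterior is Gamma(shape = 9.5+16 = 25.5, rate = 4+8 = 12).
Posterior mean = shape/rate = 25.5/12 = 2.125.

Posterior: Gamma(shape=25.5, rate=12); mean ≈ 2.125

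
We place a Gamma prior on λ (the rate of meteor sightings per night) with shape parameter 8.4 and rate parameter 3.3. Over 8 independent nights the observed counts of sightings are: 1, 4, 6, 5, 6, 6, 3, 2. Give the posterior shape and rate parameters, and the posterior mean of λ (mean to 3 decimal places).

Total count ∑xᵢ = 33 over n = 8 nights.
Gamma is conjugate to the Poisson likelihood: posterior is Gamma(shape = 8.4+33 = 41.4, rate = 3.3+8 = 11.3).
Posterior mean = shape/rate = 41.4/11.3 = 3.664.

Posterior: Gamma(shape=41.4, rate=11.3); mean ≈ 3.664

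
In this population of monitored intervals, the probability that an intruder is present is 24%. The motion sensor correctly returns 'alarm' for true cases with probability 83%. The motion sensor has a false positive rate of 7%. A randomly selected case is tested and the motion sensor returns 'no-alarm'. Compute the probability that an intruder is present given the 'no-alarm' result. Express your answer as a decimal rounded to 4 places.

Let H be the event that an intruder is present. P(H) = 0.24, so P(¬H) = 0.76. With E the 'no-alarm' result, P(E|H) = 0.17 and P(E|¬H) = 0.93.
P(E) = 0.17·0.24 + 0.93·0.76 = 0.040800 + 0.70680 = 0.74760.
By Bayes' theorem, P(H|E) = 0.040800 / 0.74760 = 0.0546.

P(H | E) ≈ 0.0546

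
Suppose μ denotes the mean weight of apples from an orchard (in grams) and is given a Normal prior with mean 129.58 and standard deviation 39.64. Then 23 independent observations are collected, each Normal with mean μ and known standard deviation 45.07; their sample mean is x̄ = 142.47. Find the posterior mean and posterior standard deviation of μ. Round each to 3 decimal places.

Prior precision 1/τ₀² = 1/39.64² = 0.00063640; data precision n/σ² = 23/45.07² = 0.0113228.
Posterior precision = 0.00063640 + 0.0113228 = 0.0119592, giving posterior SD = 1/√0.0119592 = 9.144.
Posterior mean = (0.00063640·129.58 + 0.0113228·142.47) / 0.0119592 = 141.784.

Posterior mean ≈ 141.784; posterior SD ≈ 9.144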